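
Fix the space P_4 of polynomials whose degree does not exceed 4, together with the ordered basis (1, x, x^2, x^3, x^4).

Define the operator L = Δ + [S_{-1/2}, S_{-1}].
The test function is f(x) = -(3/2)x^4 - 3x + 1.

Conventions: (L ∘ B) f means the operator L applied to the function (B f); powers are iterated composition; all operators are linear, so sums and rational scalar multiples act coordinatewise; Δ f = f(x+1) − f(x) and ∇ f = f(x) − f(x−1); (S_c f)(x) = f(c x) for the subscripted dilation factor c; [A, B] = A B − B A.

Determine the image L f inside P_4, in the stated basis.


Δ f = -6x^3 - 9x^2 - 6x - 9/2
S_{-1} f = -(3/2)x^4 + 3x + 1
S_{-1/2} S_{-1} f = -(3/32)x^4 - (3/2)x + 1
S_{-1/2} f = -(3/32)x^4 + (3/2)x + 1
S_{-1} S_{-1/2} f = -(3/32)x^4 - (3/2)x + 1
[S_{-1/2}, S_{-1}] f = 0
(Δ + [S_{-1/2}, S_{-1}]) f = -6x^3 - 9x^2 - 6x - 9/2

the result is g(x) = -6x^3 - 9x^2 - 6x - 9/2


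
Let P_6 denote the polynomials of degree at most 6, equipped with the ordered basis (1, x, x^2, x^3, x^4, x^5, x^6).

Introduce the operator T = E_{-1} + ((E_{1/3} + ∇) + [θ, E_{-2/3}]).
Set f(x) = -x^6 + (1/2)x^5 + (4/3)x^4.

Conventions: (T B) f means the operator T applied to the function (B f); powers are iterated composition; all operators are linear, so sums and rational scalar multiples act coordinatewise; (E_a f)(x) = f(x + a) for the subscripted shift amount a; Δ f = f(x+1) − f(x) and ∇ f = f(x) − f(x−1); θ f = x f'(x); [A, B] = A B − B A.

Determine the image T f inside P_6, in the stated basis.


E_{-1} f = -x^6 + (13/2)x^5 - (97/6)x^4 + (59/3)x^3 - 12x^2 + (19/6)x - 1/6
E_{1/3} f = -x^6 - (3/2)x^5 + (1/2)x^4 + (43/27)x^3 + (8/9)x^2 + (11/54)x + 25/1458
∇ f = -6x^5 + (35/2)x^4 - (59/3)x^3 + 12x^2 - (19/6)x + 1/6
(E_{1/3} + ∇) f = -x^6 - (15/2)x^5 + 18x^4 - (488/27)x^3 + (116/9)x^2 - (80/27)x + 134/729
E_{-2/3} f = -x^6 + (9/2)x^5 - 7x^4 + (124/27)x^3 - (8/9)x^2 - (8/27)x + 80/729
θ E_{-2/3} f = -6x^6 + (45/2)x^5 - 28x^4 + (124/9)x^3 - (16/9)x^2 - (8/27)x
θ f = -6x^6 + (5/2)x^5 + (16/3)x^4
E_{-2/3} θ f = -6x^6 + (53/2)x^5 - 43x^4 + (292/9)x^3 - (296/27)x^2 + (8/9)x + 16/81
[θ, E_{-2/3}] f = -4x^5 + 15x^4 - (56/3)x^3 + (248/27)x^2 - (32/27)x - 16/81
((E_{1/3} + ∇) + [θ, E_{-2/3}]) f = -x^6 - (23/2)x^5 + 33x^4 - (992/27)x^3 + (596/27)x^2 - (112/27)x - 10/729
(E_{-1} + ((E_{1/3} + ∇) + [θ, E_{-2/3}])) f = -2x^6 - 5x^5 + (101/6)x^4 - (461/27)x^3 + (272/27)x^2 - (53/54)x - 263/1458

the image equals g(x) = -2x^6 - 5x^5 + (101/6)x^4 - (461/27)x^3 + (272/27)x^2 - (53/54)x - 263/1458


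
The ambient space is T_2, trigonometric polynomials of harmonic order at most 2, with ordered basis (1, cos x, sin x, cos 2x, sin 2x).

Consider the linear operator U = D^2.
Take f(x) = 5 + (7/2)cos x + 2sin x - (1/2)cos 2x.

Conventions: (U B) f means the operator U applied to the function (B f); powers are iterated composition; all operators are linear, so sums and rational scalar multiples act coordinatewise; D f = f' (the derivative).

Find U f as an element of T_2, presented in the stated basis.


g(x) = -(7/2)cos x - 2sin x + 2cos 2x

D f = 2cos x - (7/2)sin x + sin 2x
D D f = -(7/2)cos x - 2sin x + 2cos 2x


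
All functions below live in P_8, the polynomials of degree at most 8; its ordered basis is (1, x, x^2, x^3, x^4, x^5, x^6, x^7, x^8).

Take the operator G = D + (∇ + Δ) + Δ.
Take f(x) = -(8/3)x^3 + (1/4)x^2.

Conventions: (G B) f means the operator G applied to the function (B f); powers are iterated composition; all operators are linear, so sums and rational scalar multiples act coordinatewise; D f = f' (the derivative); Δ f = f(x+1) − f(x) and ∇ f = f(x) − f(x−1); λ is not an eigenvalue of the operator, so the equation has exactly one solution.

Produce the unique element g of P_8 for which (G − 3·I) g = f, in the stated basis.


the result is g(x) = (8/9)x^3 + (125/36)x^2 + (274/27)x + 5047/324

write g with unknown coordinates in the stated basis and equate coefficients in (G − 3·I) g = f
solving from the highest basis element down gives g = (8/9)x^3 + (125/36)x^2 + (274/27)x + 5047/324
check: G g = (32/3)x^2 + (274/9)x + 5047/108
so G g − 3·g = -(8/3)x^3 + (1/4)x^2 = f ✓


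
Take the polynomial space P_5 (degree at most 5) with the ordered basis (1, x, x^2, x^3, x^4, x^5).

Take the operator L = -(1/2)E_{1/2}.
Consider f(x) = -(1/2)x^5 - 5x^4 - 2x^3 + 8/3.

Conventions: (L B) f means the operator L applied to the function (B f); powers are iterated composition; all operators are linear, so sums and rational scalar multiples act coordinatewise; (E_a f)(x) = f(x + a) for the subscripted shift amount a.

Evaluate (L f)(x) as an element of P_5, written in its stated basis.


E_{1/2} f = -(1/2)x^5 - (25/4)x^4 - (53/4)x^3 - (89/8)x^2 - (133/32)x + 401/192
(-(1/2)E_{1/2}) f = (1/4)x^5 + (25/8)x^4 + (53/8)x^3 + (89/16)x^2 + (133/64)x - 401/384

g(x) = (1/4)x^5 + (25/8)x^4 + (53/8)x^3 + (89/16)x^2 + (133/64)x - 401/384


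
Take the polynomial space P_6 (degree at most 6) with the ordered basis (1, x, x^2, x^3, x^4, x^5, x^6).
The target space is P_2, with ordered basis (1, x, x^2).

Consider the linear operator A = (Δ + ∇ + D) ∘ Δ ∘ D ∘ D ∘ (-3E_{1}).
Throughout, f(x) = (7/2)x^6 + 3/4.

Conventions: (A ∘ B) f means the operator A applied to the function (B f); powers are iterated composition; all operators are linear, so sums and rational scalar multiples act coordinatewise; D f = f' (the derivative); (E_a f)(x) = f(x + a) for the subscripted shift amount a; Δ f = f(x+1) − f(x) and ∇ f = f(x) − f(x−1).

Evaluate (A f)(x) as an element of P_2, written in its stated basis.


E_{1} f = (7/2)x^6 + 21x^5 + (105/2)x^4 + 70x^3 + (105/2)x^2 + 21x + 17/4
(-3E_{1}) f = -(21/2)x^6 - 63x^5 - (315/2)x^4 - 210x^3 - (315/2)x^2 - 63x - 51/4
D (-3E_{1}) f = -63x^5 - 315x^4 - 630x^3 - 630x^2 - 315x - 63
D D (-3E_{1}) f = -315x^4 - 1260x^3 - 1890x^2 - 1260x - 315
Δ (D ∘ D) (-3E_{1}) f = -1260x^3 - 5670x^2 - 8820x - 4725
Δ Δ (D ∘ D) (-3E_{1}) f = -3780x^2 - 15120x - 15750
∇ Δ (D ∘ D) (-3E_{1}) f = -3780x^2 - 7560x - 4410
D Δ (D ∘ D) (-3E_{1}) f = -3780x^2 - 11340x - 8820
(Δ + ∇ + D) Δ (D ∘ D) (-3E_{1}) f = -11340x^2 - 34020x - 28980

the image equals g(x) = -11340x^2 - 34020x - 28980


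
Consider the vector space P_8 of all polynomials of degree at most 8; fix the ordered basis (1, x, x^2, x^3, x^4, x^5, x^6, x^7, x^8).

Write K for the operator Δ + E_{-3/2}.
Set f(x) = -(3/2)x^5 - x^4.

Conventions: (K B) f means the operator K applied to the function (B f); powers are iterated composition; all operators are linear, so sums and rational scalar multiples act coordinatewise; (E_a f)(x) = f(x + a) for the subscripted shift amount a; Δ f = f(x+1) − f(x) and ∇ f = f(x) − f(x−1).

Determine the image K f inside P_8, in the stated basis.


Δ f = -(15/2)x^4 - 19x^3 - 21x^2 - (23/2)x - 5/2
E_{-3/2} f = -(3/2)x^5 + (41/4)x^4 - (111/4)x^3 + (297/8)x^2 - (783/32)x + 405/64
(Δ + E_{-3/2}) f = -(3/2)x^5 + (11/4)x^4 - (187/4)x^3 + (129/8)x^2 - (1151/32)x + 245/64

the result is g(x) = -(3/2)x^5 + (11/4)x^4 - (187/4)x^3 + (129/8)x^2 - (1151/32)x + 245/64


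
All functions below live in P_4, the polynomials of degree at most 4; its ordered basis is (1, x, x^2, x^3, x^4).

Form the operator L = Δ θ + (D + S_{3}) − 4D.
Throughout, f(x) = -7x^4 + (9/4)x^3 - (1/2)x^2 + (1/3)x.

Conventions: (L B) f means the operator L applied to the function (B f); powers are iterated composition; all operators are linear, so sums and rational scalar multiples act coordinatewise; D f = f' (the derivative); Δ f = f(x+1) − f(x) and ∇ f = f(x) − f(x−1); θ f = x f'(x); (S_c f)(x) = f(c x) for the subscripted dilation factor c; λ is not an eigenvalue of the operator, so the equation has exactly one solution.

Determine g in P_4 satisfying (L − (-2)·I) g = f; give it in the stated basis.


the image equals g(x) = -(7/83)x^4 + (859/9628)x^3 + (23/166)x^2 + (6683/28884)x + 7375/86652

write g with unknown coordinates in the stated basis and equate coefficients in (L − (-2)·I) g = f
solving from the highest basis element down gives g = -(7/83)x^4 + (859/9628)x^3 + (23/166)x^2 + (6683/28884)x + 7375/86652
check: L g = -(567/83)x^4 + (19945/9628)x^3 - (129/166)x^2 - (623/4814)x - 7375/43326
so L g − (-2)·g = -7x^4 + (9/4)x^3 - (1/2)x^2 + (1/3)x = f ✓


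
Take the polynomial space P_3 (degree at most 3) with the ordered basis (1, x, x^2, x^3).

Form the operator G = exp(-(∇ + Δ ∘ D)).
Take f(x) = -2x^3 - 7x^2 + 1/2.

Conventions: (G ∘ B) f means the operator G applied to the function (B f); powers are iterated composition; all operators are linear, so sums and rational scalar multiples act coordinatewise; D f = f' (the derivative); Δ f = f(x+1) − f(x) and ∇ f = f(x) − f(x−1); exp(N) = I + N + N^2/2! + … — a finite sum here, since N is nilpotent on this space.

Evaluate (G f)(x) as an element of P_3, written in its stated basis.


the image equals g(x) = -2x^3 - x^2 + 14x + 9/2

order-1 term: 6x^2 + 20x + 15
order-2 term: -6x - 13
order-3 term: 2
the series for exp(-(∇ + Δ ∘ D)) f terminates at order 3
exp(-(∇ + Δ ∘ D)) f = -2x^3 - x^2 + 14x + 9/2


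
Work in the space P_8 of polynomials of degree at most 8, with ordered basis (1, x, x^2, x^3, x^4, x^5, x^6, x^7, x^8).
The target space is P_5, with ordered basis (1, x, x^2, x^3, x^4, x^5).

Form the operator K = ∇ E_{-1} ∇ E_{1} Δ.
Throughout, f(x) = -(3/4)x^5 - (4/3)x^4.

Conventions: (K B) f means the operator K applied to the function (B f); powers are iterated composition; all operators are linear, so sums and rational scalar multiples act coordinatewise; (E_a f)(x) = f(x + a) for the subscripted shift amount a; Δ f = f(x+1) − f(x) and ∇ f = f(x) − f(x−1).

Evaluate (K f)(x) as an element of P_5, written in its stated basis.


the result is g(x) = -45x^2 + 13x - 13/2

Δ f = -(15/4)x^4 - (77/6)x^3 - (31/2)x^2 - (109/12)x - 25/12
E_{1} Δ f = -(15/4)x^4 - (167/6)x^3 - (153/2)x^2 - (1123/12)x - 173/4
∇ E_{1} Δ f = -15x^3 - 61x^2 - (169/2)x - 247/6
E_{-1} (∇ E_{1}) Δ f = -15x^3 - 16x^2 - (15/2)x - 8/3
∇ E_{-1} (∇ E_{1}) Δ f = -45x^2 + 13x - 13/2


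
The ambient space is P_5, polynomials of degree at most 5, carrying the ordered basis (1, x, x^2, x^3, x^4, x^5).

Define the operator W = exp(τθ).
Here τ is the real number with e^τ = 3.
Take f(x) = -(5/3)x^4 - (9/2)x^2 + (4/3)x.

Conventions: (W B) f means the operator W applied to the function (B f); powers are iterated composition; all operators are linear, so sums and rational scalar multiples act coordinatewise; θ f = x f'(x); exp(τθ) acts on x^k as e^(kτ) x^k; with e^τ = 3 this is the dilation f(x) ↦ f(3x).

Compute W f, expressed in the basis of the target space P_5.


exp(τθ) x^k = e^(kτ) x^k; with e^τ = 3 this sends x^k to 3^k x^k
x ↦ 3 x
x^2 ↦ 9 x^2
x^4 ↦ 81 x^4
applying this coordinatewise to f: exp(τθ) f = -135x^4 - (81/2)x^2 + 4x

g(x) = -135x^4 - (81/2)x^2 + 4x


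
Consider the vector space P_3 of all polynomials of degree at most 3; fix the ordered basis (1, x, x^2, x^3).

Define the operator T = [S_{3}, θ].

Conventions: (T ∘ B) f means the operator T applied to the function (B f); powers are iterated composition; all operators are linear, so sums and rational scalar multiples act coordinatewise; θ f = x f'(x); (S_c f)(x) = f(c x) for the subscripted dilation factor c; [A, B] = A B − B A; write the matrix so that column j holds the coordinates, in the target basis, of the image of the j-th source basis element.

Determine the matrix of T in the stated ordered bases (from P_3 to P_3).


the matrix is [[0, 0, 0, 0]; [0, 0, 0, 0]; [0, 0, 0, 0]; [0, 0, 0, 0]] (rows listed top to bottom)

image of 1: 0
image of x: 0
image of x^2: 0
image of x^3: 0
each image's coordinates form column j of the matrix


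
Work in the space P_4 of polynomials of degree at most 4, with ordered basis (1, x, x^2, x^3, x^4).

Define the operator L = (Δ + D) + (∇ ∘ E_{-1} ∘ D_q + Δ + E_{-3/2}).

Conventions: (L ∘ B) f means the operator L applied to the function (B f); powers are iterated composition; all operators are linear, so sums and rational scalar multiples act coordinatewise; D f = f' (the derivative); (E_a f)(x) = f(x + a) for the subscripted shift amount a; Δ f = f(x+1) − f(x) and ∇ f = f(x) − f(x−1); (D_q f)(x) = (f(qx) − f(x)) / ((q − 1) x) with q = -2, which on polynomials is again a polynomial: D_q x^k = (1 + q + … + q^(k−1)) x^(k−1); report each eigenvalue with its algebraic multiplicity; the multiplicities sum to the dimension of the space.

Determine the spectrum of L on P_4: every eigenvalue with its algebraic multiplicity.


λ = 1 (multiplicity 5)

image of 1: 1
image of x: x + 3/2
image of x^2: x^2 + 3x + 13/4
image of x^3: x^3 + (9/2)x^2 + (75/4)x - 83/8
image of x^4: x^4 + 6x^3 + (21/2)x^2 + (79/2)x - 447/16
the matrix is upper triangular; its diagonal is (1, 1, 1, 1, 1)
for a triangular matrix the eigenvalues are the diagonal entries, with algebraic multiplicity their repetition count


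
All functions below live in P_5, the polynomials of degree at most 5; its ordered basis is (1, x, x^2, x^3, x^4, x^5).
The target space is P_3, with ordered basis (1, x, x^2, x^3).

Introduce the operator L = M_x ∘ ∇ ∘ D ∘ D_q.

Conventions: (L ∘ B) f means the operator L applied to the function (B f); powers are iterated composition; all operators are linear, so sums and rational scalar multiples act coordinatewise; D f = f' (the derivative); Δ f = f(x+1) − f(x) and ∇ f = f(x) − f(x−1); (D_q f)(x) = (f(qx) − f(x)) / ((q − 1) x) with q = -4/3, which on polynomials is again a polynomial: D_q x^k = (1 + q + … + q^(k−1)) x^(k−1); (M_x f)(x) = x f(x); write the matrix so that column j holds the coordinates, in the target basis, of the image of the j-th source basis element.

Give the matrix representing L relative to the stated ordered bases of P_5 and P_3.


the matrix is [[0, 0, 0, 0, 0, 0]; [0, 0, 0, 26/9, 25/9, 724/81]; [0, 0, 0, 0, -50/9, -724/27]; [0, 0, 0, 0, 0, 724/27]] (rows listed top to bottom)

image of 1: 0
image of x: 0
image of x^2: 0
image of x^3: (26/9)x
image of x^4: -(50/9)x^2 + (25/9)x
image of x^5: (724/27)x^3 - (724/27)x^2 + (724/81)x
each image's coordinates form column j of the matrix


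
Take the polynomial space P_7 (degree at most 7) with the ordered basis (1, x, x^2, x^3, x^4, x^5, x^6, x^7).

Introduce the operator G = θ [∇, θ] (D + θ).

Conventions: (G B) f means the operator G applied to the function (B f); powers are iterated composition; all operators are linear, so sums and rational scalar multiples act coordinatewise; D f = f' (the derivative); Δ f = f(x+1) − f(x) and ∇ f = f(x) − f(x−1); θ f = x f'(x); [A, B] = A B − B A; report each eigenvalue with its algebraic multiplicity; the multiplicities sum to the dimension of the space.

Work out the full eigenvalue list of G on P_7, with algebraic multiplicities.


λ = 0 (multiplicity 8)

image of 1: 0
image of x: 0
image of x^2: 4x
image of x^3: 18x^2 - 12x
image of x^4: 48x^3 - 72x^2 + 24x
image of x^5: 100x^4 - 240x^3 + 180x^2 - 40x
image of x^6: 180x^5 - 600x^4 + 720x^3 - 360x^2 + 60x
image of x^7: 294x^6 - 1260x^5 + 2100x^4 - 1680x^3 + 630x^2 - 84x
the matrix is upper triangular; its diagonal is (0, 0, 0, 0, 0, 0, 0, 0)
for a triangular matrix the eigenvalues are the diagonal entries, with algebraic multiplicity their repetition count


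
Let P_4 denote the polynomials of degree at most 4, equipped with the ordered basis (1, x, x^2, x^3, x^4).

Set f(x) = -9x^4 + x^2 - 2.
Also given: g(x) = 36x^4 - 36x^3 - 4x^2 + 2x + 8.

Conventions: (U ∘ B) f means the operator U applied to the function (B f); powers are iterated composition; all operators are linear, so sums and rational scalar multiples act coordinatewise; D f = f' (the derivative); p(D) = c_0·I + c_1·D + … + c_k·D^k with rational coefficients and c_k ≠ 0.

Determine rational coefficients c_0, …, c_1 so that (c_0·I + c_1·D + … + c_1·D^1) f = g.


D^0 f = -9x^4 + x^2 - 2
D^1 f = -36x^3 + 2x
matching coefficients of g against c_0 f + c_1 Df + … from the top degree down determines the c_i
solution: c_0 = -4, c_1 = 1

p(D) = -4·I + D, i.e. c_0 = -4, c_1 = 1


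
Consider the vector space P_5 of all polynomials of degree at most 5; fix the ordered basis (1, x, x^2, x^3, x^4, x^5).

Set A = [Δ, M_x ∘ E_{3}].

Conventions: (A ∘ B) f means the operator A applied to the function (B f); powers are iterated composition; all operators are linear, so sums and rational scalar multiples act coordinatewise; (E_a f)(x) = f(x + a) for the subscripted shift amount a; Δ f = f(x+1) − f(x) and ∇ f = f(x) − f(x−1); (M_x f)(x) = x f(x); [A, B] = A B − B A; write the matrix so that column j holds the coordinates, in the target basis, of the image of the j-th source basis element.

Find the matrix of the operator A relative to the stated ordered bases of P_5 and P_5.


image of 1: 1
image of x: x + 4
image of x^2: x^2 + 8x + 16
image of x^3: x^3 + 12x^2 + 48x + 64
image of x^4: x^4 + 16x^3 + 96x^2 + 256x + 256
image of x^5: x^5 + 20x^4 + 160x^3 + 640x^2 + 1280x + 1024
each image's coordinates form column j of the matrix

the matrix is [[1, 4, 16, 64, 256, 1024]; [0, 1, 8, 48, 256, 1280]; [0, 0, 1, 12, 96, 640]; [0, 0, 0, 1, 16, 160]; [0, 0, 0, 0, 1, 20]; [0, 0, 0, 0, 0, 1]] (rows listed top to bottom)


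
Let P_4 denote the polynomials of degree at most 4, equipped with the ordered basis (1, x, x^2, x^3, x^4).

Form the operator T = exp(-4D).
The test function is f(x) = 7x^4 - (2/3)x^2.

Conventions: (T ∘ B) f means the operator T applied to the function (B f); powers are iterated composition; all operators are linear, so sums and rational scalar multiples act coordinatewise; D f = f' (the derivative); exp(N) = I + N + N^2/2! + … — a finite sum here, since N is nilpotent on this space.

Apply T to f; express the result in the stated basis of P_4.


the result is g(x) = 7x^4 - 112x^3 + (2014/3)x^2 - (5360/3)x + 5344/3

order-1 term: -112x^3 + (16/3)x
order-2 term: 672x^2 - 32/3
order-3 term: -1792x
order-4 term: 1792
the series for exp(-4D) f terminates at order 4
exp(-4D) f = 7x^4 - 112x^3 + (2014/3)x^2 - (5360/3)x + 5344/3


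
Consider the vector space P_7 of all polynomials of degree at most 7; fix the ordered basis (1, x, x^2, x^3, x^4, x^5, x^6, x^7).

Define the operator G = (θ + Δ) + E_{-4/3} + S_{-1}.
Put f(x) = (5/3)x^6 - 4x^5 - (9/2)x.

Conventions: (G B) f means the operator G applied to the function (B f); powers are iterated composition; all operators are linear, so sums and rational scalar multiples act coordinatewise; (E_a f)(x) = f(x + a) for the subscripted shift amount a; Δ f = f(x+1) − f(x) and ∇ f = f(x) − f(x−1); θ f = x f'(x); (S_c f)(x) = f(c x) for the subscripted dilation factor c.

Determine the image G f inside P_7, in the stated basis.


the image equals g(x) = (40/3)x^6 - (70/3)x^5 + (685/9)x^4 - (12700/81)x^3 + (12865/81)x^2 - (58247/486)x + 111043/4374

θ f = 10x^6 - 20x^5 - (9/2)x
Δ f = 10x^5 + 5x^4 - (20/3)x^3 - 15x^2 - 10x - 41/6
(θ + Δ) f = 10x^6 - 10x^5 + 5x^4 - (20/3)x^3 - 15x^2 - (29/2)x - 41/6
E_{-4/3} f = (5/3)x^6 - (52/3)x^5 + (640/9)x^4 - (12160/81)x^3 + (14080/81)x^2 - (53387/486)x + 70466/2187
S_{-1} f = (5/3)x^6 + 4x^5 + (9/2)x
((θ + Δ) + E_{-4/3} + S_{-1}) f = (40/3)x^6 - (70/3)x^5 + (685/9)x^4 - (12700/81)x^3 + (12865/81)x^2 - (58247/486)x + 111043/4374


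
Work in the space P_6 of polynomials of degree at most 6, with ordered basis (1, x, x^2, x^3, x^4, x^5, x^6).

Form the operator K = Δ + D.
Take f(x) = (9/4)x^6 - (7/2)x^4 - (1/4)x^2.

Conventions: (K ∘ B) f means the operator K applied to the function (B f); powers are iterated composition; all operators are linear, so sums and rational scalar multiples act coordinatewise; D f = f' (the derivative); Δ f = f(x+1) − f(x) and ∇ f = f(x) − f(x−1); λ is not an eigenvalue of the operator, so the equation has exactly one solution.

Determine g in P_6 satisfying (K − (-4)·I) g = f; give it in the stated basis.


the result is g(x) = (9/16)x^6 - (27/16)x^5 + (79/64)x^4 - (17/16)x^3 + (229/128)x^2 - (123/128)x + 139/512

write g with unknown coordinates in the stated basis and equate coefficients in (K − (-4)·I) g = f
solving from the highest basis element down gives g = (9/16)x^6 - (27/16)x^5 + (79/64)x^4 - (17/16)x^3 + (229/128)x^2 - (123/128)x + 139/512
check: K g = (27/4)x^5 - (135/16)x^4 + (17/4)x^3 - (237/32)x^2 + (123/32)x - 139/128
so K g − (-4)·g = (9/4)x^6 - (7/2)x^4 - (1/4)x^2 = f ✓


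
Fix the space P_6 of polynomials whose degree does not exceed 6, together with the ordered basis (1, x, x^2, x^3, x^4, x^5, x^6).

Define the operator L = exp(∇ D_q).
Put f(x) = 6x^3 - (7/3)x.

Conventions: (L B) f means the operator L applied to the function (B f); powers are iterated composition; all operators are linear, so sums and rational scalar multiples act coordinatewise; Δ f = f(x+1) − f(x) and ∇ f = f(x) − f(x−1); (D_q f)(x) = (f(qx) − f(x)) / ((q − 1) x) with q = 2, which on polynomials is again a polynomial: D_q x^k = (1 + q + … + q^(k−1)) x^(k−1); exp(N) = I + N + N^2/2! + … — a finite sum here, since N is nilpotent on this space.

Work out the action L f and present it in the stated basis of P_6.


order-1 term: 84x - 42
the series for exp(∇ D_q) f terminates at order 1
exp(∇ D_q) f = 6x^3 + (245/3)x - 42

the image equals g(x) = 6x^3 + (245/3)x - 42


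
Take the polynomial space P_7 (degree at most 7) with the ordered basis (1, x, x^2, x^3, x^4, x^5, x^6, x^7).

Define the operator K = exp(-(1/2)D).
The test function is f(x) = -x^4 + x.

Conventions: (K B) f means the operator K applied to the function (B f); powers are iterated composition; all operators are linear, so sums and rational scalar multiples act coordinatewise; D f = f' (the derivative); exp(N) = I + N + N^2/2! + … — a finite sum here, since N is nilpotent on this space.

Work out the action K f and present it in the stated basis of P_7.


the result is g(x) = -x^4 + 2x^3 - (3/2)x^2 + (3/2)x - 9/16

order-1 term: 2x^3 - 1/2
order-2 term: -(3/2)x^2
order-3 term: (1/2)x
order-4 term: -1/16
the series for exp(-(1/2)D) f terminates at order 4
exp(-(1/2)D) f = -x^4 + 2x^3 - (3/2)x^2 + (3/2)x - 9/16


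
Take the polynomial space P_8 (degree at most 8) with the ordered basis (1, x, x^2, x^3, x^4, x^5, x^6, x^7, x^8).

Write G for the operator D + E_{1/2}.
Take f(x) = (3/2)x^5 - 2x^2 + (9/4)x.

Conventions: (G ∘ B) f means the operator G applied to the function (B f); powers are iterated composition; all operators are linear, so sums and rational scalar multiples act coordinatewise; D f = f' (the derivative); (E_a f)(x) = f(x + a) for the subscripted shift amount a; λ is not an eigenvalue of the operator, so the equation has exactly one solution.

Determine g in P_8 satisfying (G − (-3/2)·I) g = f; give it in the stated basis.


g(x) = (3/5)x^5 - (9/5)x^4 + (93/25)x^3 - (1679/250)x^2 + (40641/5000)x - 217691/50000

write g with unknown coordinates in the stated basis and equate coefficients in (G − (-3/2)·I) g = f
solving from the highest basis element down gives g = (3/5)x^5 - (9/5)x^4 + (93/25)x^3 - (1679/250)x^2 + (40641/5000)x - 217691/50000
check: G g = (3/5)x^5 + (27/10)x^4 - (279/50)x^3 + (4037/500)x^2 - (99423/10000)x + 653073/100000
so G g − (-3/2)·g = (3/2)x^5 - 2x^2 + (9/4)x = f ✓


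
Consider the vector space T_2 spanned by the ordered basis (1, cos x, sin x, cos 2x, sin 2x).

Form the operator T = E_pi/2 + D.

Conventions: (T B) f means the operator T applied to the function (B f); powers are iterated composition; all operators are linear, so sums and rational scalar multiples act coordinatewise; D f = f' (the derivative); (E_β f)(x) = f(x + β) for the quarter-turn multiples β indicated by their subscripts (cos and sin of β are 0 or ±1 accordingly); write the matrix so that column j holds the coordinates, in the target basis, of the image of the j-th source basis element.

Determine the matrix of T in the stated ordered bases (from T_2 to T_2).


the matrix is [[1, 0, 0, 0, 0]; [0, 0, 2, 0, 0]; [0, -2, 0, 0, 0]; [0, 0, 0, -1, 2]; [0, 0, 0, -2, -1]] (rows listed top to bottom)

image of 1: 1
image of cos x: -2sin x
image of sin x: 2cos x
image of cos 2x: -cos 2x - 2sin 2x
image of sin 2x: 2cos 2x - sin 2x
each image's coordinates form column j of the matrix


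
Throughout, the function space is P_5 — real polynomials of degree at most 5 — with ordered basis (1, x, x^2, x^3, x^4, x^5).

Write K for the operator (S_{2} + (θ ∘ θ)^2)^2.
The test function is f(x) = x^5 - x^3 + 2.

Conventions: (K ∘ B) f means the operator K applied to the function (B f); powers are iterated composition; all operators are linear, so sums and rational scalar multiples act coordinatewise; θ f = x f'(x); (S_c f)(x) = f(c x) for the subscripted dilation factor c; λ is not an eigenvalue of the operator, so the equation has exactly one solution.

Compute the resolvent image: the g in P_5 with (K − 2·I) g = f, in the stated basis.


write g with unknown coordinates in the stated basis and equate coefficients in (K − 2·I) g = f
solving from the highest basis element down gives g = (1/431647)x^5 - (1/7919)x^3 - 2
check: K g = (431649/431647)x^5 - (7921/7919)x^3 - 2
so K g − 2·g = x^5 - x^3 + 2 = f ✓

g(x) = (1/431647)x^5 - (1/7919)x^3 - 2


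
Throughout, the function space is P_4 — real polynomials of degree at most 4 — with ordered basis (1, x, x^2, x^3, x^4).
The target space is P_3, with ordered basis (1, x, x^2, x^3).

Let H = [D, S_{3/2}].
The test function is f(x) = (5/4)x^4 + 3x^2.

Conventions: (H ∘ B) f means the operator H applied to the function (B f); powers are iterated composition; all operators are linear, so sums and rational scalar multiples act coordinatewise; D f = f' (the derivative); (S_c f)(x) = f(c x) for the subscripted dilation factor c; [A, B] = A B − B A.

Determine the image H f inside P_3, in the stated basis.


S_{3/2} f = (405/64)x^4 + (27/4)x^2
D S_{3/2} f = (405/16)x^3 + (27/2)x
D f = 5x^3 + 6x
S_{3/2} D f = (135/8)x^3 + 9x
[D, S_{3/2}] f = (135/16)x^3 + (9/2)x

g(x) = (135/16)x^3 + (9/2)x


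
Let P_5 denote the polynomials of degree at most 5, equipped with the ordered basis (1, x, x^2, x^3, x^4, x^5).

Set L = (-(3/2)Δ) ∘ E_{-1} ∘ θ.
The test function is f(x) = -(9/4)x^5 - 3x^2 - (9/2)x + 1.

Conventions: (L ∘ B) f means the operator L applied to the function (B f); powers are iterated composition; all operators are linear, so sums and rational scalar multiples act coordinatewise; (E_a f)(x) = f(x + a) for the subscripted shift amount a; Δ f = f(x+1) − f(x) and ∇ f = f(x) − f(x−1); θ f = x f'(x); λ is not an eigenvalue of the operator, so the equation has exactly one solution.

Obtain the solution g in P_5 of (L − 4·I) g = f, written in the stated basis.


write g with unknown coordinates in the stated basis and equate coefficients in (L − 4·I) g = f
solving from the highest basis element down gives g = (9/16)x^5 - (675/128)x^4 + (675/16)x^3 - (12777/64)x^2 + (61425/128)x - 395635/1024
check: L g = -(675/32)x^4 + (675/4)x^3 - (12825/16)x^2 + (61281/32)x - 395379/256
so L g − 4·g = -(9/4)x^5 - 3x^2 - (9/2)x + 1 = f ✓

g(x) = (9/16)x^5 - (675/128)x^4 + (675/16)x^3 - (12777/64)x^2 + (61425/128)x - 395635/1024


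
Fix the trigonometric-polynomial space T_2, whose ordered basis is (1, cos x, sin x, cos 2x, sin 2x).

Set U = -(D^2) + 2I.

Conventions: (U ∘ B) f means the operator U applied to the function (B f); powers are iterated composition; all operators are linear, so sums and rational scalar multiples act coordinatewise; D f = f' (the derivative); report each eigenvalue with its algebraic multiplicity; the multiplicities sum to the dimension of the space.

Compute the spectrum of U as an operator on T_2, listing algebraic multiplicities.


λ = 2 (multiplicity 1), λ = 3 (multiplicity 2), λ = 6 (multiplicity 2)

image of 1: 2
image of cos x: 3cos x
image of sin x: 3sin x
image of cos 2x: 6cos 2x
image of sin 2x: 6sin 2x
the matrix is diagonal; its diagonal is (2, 3, 3, 6, 6)
for a triangular matrix the eigenvalues are the diagonal entries, with algebraic multiplicity their repetition count


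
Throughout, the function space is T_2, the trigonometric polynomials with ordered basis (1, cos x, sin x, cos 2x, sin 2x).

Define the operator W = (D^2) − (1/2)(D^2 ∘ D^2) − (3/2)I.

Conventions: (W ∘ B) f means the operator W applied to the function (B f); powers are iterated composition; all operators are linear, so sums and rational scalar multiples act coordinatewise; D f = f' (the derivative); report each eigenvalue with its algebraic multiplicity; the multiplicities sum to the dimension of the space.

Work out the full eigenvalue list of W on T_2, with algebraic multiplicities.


image of 1: -3/2
image of cos x: -3cos x
image of sin x: -3sin x
image of cos 2x: -(27/2)cos 2x
image of sin 2x: -(27/2)sin 2x
the matrix is diagonal; its diagonal is (-3/2, -3, -3, -27/2, -27/2)
for a triangular matrix the eigenvalues are the diagonal entries, with algebraic multiplicity their repetition count

λ = -27/2 (multiplicity 2), λ = -3 (multiplicity 2), λ = -3/2 (multiplicity 1)


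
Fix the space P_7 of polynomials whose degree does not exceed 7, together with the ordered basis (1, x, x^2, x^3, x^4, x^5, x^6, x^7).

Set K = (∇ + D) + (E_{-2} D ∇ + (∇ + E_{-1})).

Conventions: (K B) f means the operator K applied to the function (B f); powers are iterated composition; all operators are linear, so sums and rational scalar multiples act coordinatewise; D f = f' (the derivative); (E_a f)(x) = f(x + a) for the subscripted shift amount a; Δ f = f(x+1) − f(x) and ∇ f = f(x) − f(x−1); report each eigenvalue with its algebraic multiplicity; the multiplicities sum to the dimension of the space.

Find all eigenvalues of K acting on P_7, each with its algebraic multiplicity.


image of 1: 1
image of x: x + 2
image of x^2: x^2 + 4x + 1
image of x^3: x^3 + 6x^2 + 3x - 14
image of x^4: x^4 + 8x^3 + 6x^2 - 56x + 75
image of x^5: x^5 + 10x^4 + 10x^3 - 140x^2 + 375x - 324
image of x^6: x^6 + 12x^5 + 15x^4 - 280x^3 + 1125x^2 - 1944x + 1265
image of x^7: x^7 + 14x^6 + 21x^5 - 490x^4 + 2625x^3 - 6804x^2 + 8855x - 4654
the matrix is upper triangular; its diagonal is (1, 1, 1, 1, 1, 1, 1, 1)
for a triangular matrix the eigenvalues are the diagonal entries, with algebraic multiplicity their repetition count

λ = 1 (multiplicity 8)


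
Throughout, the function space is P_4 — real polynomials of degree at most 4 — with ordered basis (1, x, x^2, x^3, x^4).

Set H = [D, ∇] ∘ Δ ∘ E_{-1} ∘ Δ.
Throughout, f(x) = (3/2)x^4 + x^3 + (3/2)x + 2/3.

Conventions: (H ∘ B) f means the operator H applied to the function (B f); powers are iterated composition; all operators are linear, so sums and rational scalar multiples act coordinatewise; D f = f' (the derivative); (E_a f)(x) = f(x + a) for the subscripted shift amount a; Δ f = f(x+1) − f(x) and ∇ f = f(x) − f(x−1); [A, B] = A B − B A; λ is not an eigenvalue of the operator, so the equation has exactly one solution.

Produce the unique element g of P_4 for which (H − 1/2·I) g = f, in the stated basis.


write g with unknown coordinates in the stated basis and equate coefficients in (H − 1/2·I) g = f
solving from the highest basis element down gives g = -3x^4 - 2x^3 - 3x - 4/3
check: H g = 0
so H g − 1/2·g = (3/2)x^4 + x^3 + (3/2)x + 2/3 = f ✓

the image equals g(x) = -3x^4 - 2x^3 - 3x - 4/3


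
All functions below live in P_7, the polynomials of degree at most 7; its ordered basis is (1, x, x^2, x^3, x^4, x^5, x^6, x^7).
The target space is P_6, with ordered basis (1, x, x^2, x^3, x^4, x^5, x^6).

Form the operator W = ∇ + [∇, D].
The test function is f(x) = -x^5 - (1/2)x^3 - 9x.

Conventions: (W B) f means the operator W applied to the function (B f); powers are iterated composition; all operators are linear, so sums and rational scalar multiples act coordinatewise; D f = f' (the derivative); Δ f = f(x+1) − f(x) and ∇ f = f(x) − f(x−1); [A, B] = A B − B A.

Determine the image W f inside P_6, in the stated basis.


∇ f = -5x^4 + 10x^3 - (23/2)x^2 + (13/2)x - 21/2
D f = -5x^4 - (3/2)x^2 - 9
∇ D f = -20x^3 + 30x^2 - 23x + 13/2
∇ f = -5x^4 + 10x^3 - (23/2)x^2 + (13/2)x - 21/2
D ∇ f = -20x^3 + 30x^2 - 23x + 13/2
[∇, D] f = 0
(∇ + [∇, D]) f = -5x^4 + 10x^3 - (23/2)x^2 + (13/2)x - 21/2

the result is g(x) = -5x^4 + 10x^3 - (23/2)x^2 + (13/2)x - 21/2


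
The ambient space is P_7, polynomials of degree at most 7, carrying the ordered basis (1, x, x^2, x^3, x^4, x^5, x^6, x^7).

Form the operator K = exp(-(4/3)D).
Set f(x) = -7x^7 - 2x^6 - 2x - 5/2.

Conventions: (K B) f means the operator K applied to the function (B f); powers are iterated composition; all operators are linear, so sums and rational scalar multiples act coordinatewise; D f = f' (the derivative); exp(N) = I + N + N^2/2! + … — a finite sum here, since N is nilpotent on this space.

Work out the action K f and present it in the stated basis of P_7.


the image equals g(x) = -7x^7 + (190/3)x^6 - (736/3)x^5 + (14240/27)x^4 - (55040/81)x^3 + (42496/81)x^2 - (165298/729)x + 180953/4374

order-1 term: (196/3)x^6 + 16x^5 + 8/3
order-2 term: -(784/3)x^5 - (160/3)x^4
order-3 term: (15680/27)x^4 + (2560/27)x^3
order-4 term: -(62720/81)x^3 - (2560/27)x^2
order-5 term: (50176/81)x^2 + (4096/81)x
order-6 term: -(200704/729)x - 8192/729
order-7 term: 114688/2187
the series for exp(-(4/3)D) f terminates at order 7
exp(-(4/3)D) f = -7x^7 + (190/3)x^6 - (736/3)x^5 + (14240/27)x^4 - (55040/81)x^3 + (42496/81)x^2 - (165298/729)x + 180953/4374


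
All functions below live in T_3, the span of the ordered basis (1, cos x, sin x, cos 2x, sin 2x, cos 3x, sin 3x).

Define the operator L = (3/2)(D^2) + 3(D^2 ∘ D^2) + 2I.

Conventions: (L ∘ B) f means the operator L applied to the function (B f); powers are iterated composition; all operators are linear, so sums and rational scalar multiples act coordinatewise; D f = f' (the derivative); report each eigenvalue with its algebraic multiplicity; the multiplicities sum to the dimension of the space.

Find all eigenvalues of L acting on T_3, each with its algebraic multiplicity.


image of 1: 2
image of cos x: (7/2)cos x
image of sin x: (7/2)sin x
image of cos 2x: 44cos 2x
image of sin 2x: 44sin 2x
image of cos 3x: (463/2)cos 3x
image of sin 3x: (463/2)sin 3x
the matrix is diagonal; its diagonal is (2, 7/2, 7/2, 44, 44, 463/2, 463/2)
for a triangular matrix the eigenvalues are the diagonal entries, with algebraic multiplicity their repetition count

λ = 2 (multiplicity 1), λ = 7/2 (multiplicity 2), λ = 44 (multiplicity 2), λ = 463/2 (multiplicity 2)


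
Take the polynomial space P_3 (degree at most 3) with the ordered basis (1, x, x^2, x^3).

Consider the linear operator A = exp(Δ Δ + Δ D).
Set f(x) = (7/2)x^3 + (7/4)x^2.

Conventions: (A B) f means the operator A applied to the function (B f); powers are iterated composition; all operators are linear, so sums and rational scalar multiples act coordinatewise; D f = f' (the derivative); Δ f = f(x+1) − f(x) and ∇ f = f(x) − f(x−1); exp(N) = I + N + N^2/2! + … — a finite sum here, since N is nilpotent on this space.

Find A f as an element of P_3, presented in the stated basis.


order-1 term: 42x + 77/2
the series for exp(Δ Δ + Δ D) f terminates at order 1
exp(Δ Δ + Δ D) f = (7/2)x^3 + (7/4)x^2 + 42x + 77/2

the image equals g(x) = (7/2)x^3 + (7/4)x^2 + 42x + 77/2


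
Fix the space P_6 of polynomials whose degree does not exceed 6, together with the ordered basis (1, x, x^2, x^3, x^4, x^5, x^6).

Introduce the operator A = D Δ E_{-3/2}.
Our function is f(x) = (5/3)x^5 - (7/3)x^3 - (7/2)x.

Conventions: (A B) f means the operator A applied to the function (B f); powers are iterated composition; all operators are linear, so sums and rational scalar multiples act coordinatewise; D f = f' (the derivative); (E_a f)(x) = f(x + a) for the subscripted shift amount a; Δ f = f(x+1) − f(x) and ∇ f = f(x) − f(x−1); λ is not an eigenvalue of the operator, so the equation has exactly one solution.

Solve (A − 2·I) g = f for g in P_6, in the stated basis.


g(x) = -(5/6)x^5 - (43/6)x^3 + 25x^2 - (281/6)x + 683/12

write g with unknown coordinates in the stated basis and equate coefficients in (A − 2·I) g = f
solving from the highest basis element down gives g = -(5/6)x^5 - (43/6)x^3 + 25x^2 - (281/6)x + 683/12
check: A g = -(50/3)x^3 + 50x^2 - (583/6)x + 683/6
so A g − 2·g = (5/3)x^5 - (7/3)x^3 - (7/2)x = f ✓


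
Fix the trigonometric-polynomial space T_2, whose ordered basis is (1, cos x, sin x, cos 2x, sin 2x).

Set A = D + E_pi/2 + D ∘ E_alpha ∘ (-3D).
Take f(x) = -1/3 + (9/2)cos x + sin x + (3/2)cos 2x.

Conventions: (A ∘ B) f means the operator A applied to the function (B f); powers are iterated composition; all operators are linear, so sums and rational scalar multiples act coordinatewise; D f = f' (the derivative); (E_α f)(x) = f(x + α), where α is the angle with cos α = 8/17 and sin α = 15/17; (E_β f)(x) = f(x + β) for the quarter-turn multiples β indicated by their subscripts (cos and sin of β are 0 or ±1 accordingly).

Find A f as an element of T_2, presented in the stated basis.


D f = cos x - (9/2)sin x - 3sin 2x
E_pi/2 f = -1/3 + cos x - (9/2)sin x - (3/2)cos 2x
D f = cos x - (9/2)sin x - 3sin 2x
(-3D) f = -3cos x + (27/2)sin x + 9sin 2x
E_alpha (-3D) f = (21/2)cos x + 9sin x + (2160/289)cos 2x - (1449/289)sin 2x
D E_alpha (-3D) f = 9cos x - (21/2)sin x - (2898/289)cos 2x - (4320/289)sin 2x
(D + E_pi/2 + D ∘ E_alpha ∘ (-3D)) f = -1/3 + 11cos x - (39/2)sin x - (6663/578)cos 2x - (5187/289)sin 2x

the result is g(x) = -1/3 + 11cos x - (39/2)sin x - (6663/578)cos 2x - (5187/289)sin 2x


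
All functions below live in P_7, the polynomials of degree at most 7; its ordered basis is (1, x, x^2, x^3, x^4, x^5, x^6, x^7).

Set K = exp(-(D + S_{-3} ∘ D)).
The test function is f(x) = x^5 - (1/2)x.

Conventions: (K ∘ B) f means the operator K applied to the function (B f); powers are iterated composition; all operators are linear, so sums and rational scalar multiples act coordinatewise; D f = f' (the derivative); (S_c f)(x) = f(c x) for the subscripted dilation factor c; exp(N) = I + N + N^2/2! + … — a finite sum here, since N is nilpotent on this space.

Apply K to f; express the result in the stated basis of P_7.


the result is g(x) = x^5 - 410x^4 - 21320x^3 + 213200x^2 + (426399/2)x - 85279

order-1 term: -410x^4 + 1
order-2 term: -21320x^3
order-3 term: 213200x^2
order-4 term: 213200x
order-5 term: -85280
the series for exp(-(D + S_{-3} ∘ D)) f terminates at order 5
exp(-(D + S_{-3} ∘ D)) f = x^5 - 410x^4 - 21320x^3 + 213200x^2 + (426399/2)x - 85279


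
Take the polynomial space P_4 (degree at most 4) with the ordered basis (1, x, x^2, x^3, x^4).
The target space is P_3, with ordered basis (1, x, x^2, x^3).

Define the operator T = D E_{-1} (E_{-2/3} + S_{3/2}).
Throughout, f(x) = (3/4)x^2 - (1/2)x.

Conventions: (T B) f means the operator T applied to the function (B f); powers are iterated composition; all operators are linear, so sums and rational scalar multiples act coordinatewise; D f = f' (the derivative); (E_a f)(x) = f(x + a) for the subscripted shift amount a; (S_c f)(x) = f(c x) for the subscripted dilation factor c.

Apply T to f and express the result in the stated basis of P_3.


E_{-2/3} f = (3/4)x^2 - (3/2)x + 2/3
S_{3/2} f = (27/16)x^2 - (3/4)x
(E_{-2/3} + S_{3/2}) f = (39/16)x^2 - (9/4)x + 2/3
E_{-1} (E_{-2/3} + S_{3/2}) f = (39/16)x^2 - (57/8)x + 257/48
D E_{-1} (E_{-2/3} + S_{3/2}) f = (39/8)x - 57/8

the image equals g(x) = (39/8)x - 57/8


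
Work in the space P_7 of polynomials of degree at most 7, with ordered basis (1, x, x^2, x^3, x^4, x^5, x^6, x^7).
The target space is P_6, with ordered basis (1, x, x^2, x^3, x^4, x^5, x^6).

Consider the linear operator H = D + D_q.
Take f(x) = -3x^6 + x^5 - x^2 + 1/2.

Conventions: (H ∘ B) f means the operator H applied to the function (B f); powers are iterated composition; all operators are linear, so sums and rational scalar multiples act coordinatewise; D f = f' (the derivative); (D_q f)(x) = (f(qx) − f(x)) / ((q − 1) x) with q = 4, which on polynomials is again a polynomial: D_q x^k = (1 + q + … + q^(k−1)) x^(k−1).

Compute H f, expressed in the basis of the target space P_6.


D f = -18x^5 + 5x^4 - 2x
D_q f = -4095x^5 + 341x^4 - 5x
(D + D_q) f = -4113x^5 + 346x^4 - 7x

g(x) = -4113x^5 + 346x^4 - 7x
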